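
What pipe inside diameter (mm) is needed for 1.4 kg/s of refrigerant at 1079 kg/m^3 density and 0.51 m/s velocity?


A = m_dot / (rho * v) = 1.4 / (1079 * 0.51) = 0.002544113104 m^2
d = sqrt(4*A/pi) * 1000
d = 56.9 mm

56.9


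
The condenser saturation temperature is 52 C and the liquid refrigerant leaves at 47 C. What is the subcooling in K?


Subcooling = T_cond - T_liquid
Subcooling = 52 - 47
Subcooling = 5 K

5


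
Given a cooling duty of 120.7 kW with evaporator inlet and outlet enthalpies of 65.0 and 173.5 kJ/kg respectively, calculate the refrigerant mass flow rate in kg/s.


dh = 173.5 - 65.0 = 108.5 kJ/kg
m_dot = Q / dh = 120.7 / 108.5 = 1.1124 kg/s

1.1124


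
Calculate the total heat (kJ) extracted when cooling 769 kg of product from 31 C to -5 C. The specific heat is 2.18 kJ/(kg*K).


dT = 31 - (-5) = 36 K
Q = m * cp * dT = 769 * 2.18 * 36
Q = 60351 kJ

60351


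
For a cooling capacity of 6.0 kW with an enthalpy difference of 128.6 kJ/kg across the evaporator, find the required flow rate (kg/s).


m_dot = Q / dh
m_dot = 6.0 / 128.6
m_dot = 0.0467 kg/s

0.0467


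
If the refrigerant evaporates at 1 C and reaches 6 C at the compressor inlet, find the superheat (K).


Superheat = T_suction - T_evap
Superheat = 6 - (1)
Superheat = 5 K

5


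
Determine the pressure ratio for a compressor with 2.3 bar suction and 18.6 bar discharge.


PR = P_high / P_low
PR = 18.6 / 2.3
PR = 8.087

8.087


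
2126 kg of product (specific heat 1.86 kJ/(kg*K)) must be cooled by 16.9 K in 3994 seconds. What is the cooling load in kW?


Q = m * cp * dT / t
Q = 2126 * 1.86 * 16.9 / 3994
Q = 16.732 kW

16.732


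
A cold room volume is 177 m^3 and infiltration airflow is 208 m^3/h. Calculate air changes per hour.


ACH = flow / volume
ACH = 208 / 177
ACH = 1.175

1.175


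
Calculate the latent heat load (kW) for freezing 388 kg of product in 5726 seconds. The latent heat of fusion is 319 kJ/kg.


Q_lat = m * h_fg / t
Q_lat = 388 * 319 / 5726
Q_lat = 21.62 kW

21.62


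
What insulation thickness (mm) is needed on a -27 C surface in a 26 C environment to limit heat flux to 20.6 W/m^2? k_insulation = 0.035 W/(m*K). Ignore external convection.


dT = 26 - (-27) = 53 K
thickness = k * dT / q_max * 1000
thickness = 0.035 * 53 / 20.6 * 1000
thickness = 90.0 mm

90.0


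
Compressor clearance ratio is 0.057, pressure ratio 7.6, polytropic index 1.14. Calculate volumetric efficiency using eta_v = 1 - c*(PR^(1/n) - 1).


PR^(1/n) = 7.6^(1/1.14) = 5.92438811
eta_v = 1 - 0.057 * (5.92438811 - 1)
eta_v = 0.7193

0.7193


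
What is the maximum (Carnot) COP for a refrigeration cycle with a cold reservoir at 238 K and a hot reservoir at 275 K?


dT = 275 - 238 = 37 K
COP_carnot = T_cold / dT = 238 / 37
COP_carnot = 6.432

6.432


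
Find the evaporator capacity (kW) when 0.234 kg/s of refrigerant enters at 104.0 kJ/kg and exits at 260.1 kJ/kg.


dh = 260.1 - 104.0 = 156.1 kJ/kg
Q_evap = m_dot * dh = 0.234 * 156.1
Q_evap = 36.53 kW

36.53


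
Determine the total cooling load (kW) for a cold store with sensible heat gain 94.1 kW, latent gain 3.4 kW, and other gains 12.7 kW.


Q_total = Q_s + Q_l + Q_misc
Q_total = 94.1 + 3.4 + 12.7
Q_total = 110.2 kW

110.2


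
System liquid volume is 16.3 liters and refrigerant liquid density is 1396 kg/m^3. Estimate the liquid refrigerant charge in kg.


Charge = V * rho / 1000
Charge = 16.3 * 1396 / 1000
Charge = 22.75 kg

22.75


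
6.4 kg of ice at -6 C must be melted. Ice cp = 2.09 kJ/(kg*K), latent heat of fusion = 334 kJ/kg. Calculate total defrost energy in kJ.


Sensible heat = cp * dT = 2.09 * 6 = 12.54 kJ/kg
Total per kg = 12.54 + 334 = 346.54 kJ/kg
Q = m * total = 6.4 * 346.54
Q = 2217.9 kJ

2217.9


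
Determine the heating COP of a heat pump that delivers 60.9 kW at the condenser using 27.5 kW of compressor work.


COP_hp = Q_cond / W
COP_hp = 60.9 / 27.5
COP_hp = 2.215

2.215


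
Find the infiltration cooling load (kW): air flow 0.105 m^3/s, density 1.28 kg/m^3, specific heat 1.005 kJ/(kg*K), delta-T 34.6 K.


Q = V_dot * rho * cp * dT
Q = 0.105 * 1.28 * 1.005 * 34.6
Q = 4.673 kW

4.673


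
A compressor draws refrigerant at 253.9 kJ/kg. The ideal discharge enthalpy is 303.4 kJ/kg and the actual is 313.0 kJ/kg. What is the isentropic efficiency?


dh_ideal = 303.4 - 253.9 = 49.5 kJ/kg
dh_actual = 313.0 - 253.9 = 59.1 kJ/kg
eta_s = dh_ideal / dh_actual = 49.5 / 59.1
eta_s = 0.8376

0.8376


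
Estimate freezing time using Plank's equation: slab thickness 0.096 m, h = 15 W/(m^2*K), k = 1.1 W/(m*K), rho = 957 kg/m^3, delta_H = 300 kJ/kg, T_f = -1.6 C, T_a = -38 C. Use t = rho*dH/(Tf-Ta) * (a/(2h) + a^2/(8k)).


dT = -1.6 - (-38) = 36.4 K
term1 = a/(2h) = 0.096/(2*15) = 0.0032
term2 = a^2/(8k) = 0.096^2/(8*1.1) = 0.001047272727
t = rho*dH*1000/dT * (term1 + term2)
t = 957*300*1000/36.4 * (0.0032 + 0.001047272727)
t = 33500 s

33500


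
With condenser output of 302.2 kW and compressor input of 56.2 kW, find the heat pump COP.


COP_hp = Q_cond / W
COP_hp = 302.2 / 56.2
COP_hp = 5.377

5.377


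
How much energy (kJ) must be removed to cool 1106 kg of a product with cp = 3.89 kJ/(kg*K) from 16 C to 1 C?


dT = 16 - (1) = 15 K
Q = m * cp * dT = 1106 * 3.89 * 15
Q = 64535 kJ

64535


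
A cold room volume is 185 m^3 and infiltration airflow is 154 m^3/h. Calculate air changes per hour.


ACH = flow / volume
ACH = 154 / 185
ACH = 0.832

0.832


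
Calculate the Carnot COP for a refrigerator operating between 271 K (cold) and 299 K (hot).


dT = 299 - 271 = 28 K
COP_carnot = T_cold / dT = 271 / 28
COP_carnot = 9.679

9.679


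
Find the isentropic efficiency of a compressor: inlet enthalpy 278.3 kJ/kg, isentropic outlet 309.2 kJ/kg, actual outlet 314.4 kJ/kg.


dh_ideal = 309.2 - 278.3 = 30.9 kJ/kg
dh_actual = 314.4 - 278.3 = 36.1 kJ/kg
eta_s = dh_ideal / dh_actual = 30.9 / 36.1
eta_s = 0.856

0.856


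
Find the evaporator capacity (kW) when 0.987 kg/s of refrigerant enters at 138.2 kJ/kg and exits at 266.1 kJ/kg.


dh = 266.1 - 138.2 = 127.9 kJ/kg
Q_evap = m_dot * dh = 0.987 * 127.9
Q_evap = 126.24 kW

126.24


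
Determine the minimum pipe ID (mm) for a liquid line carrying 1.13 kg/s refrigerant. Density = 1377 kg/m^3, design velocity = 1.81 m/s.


A = m_dot / (rho * v) = 1.13 / (1377 * 1.81) = 0.0004533837271 m^2
d = sqrt(4*A/pi) * 1000
d = 24.0 mm

24.0


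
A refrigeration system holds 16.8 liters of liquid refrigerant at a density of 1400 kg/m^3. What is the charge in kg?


Charge = V * rho / 1000
Charge = 16.8 * 1400 / 1000
Charge = 23.52 kg

23.52


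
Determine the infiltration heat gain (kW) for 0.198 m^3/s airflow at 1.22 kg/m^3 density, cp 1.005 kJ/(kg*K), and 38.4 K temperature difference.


Q = V_dot * rho * cp * dT
Q = 0.198 * 1.22 * 1.005 * 38.4
Q = 9.322 kW

9.322


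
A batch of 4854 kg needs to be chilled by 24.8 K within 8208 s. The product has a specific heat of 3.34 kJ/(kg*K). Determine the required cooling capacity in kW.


Q = m * cp * dT / t
Q = 4854 * 3.34 * 24.8 / 8208
Q = 48.985 kW

48.985


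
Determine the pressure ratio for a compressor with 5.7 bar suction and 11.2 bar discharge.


PR = P_high / P_low
PR = 11.2 / 5.7
PR = 1.965

1.965


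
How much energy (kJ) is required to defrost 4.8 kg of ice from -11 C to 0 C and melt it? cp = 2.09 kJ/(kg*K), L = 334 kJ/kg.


Sensible heat = cp * dT = 2.09 * 11 = 22.99 kJ/kg
Total per kg = 22.99 + 334 = 356.99 kJ/kg
Q = m * total = 4.8 * 356.99
Q = 1713.6 kJ

1713.6


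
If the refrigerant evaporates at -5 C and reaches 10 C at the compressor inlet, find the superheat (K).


Superheat = T_suction - T_evap
Superheat = 10 - (-5)
Superheat = 15 K

15


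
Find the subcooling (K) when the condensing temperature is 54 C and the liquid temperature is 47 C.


Subcooling = T_cond - T_liquid
Subcooling = 54 - 47
Subcooling = 7 K

7


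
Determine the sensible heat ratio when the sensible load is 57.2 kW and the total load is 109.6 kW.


SHR = Q_sensible / Q_total
SHR = 57.2 / 109.6
SHR = 0.522

0.522


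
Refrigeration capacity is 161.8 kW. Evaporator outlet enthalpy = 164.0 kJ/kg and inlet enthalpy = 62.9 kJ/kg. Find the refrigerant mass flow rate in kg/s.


dh = 164.0 - 62.9 = 101.1 kJ/kg
m_dot = Q / dh = 161.8 / 101.1 = 1.6004 kg/s

1.6004


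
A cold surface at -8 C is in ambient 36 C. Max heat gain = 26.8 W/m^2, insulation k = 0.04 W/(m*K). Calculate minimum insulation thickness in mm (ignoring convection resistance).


dT = 36 - (-8) = 44 K
thickness = k * dT / q_max * 1000
thickness = 0.04 * 44 / 26.8 * 1000
thickness = 65.7 mm

65.7


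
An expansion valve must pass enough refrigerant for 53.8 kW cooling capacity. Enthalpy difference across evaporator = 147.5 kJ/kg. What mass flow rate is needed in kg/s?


m_dot = Q / dh
m_dot = 53.8 / 147.5
m_dot = 0.3647 kg/s

0.3647


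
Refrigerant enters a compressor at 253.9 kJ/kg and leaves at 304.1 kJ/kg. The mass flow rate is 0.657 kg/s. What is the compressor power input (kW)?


dh = 304.1 - 253.9 = 50.2 kJ/kg
W = m_dot * dh = 0.657 * 50.2 = 32.98 kW

32.98


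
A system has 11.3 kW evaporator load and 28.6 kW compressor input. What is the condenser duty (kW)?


Q_cond = Q_evap + W
Q_cond = 11.3 + 28.6
Q_cond = 39.9 kW

39.9


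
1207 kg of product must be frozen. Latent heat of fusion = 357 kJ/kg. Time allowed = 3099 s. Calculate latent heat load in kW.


Q_lat = m * h_fg / t
Q_lat = 1207 * 357 / 3099
Q_lat = 139.04 kW

139.04


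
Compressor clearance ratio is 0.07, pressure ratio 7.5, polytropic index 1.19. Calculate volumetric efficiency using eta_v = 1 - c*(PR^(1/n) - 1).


PR^(1/n) = 7.5^(1/1.19) = 5.43682807
eta_v = 1 - 0.07 * (5.43682807 - 1)
eta_v = 0.6894

0.6894


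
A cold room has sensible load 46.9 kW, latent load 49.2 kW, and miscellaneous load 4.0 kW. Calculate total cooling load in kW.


Q_total = Q_s + Q_l + Q_misc
Q_total = 46.9 + 49.2 + 4.0
Q_total = 100.1 kW

100.1


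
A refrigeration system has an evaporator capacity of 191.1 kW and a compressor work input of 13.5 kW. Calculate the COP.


COP = Q_evap / W
COP = 191.1 / 13.5
COP = 14.156

14.156


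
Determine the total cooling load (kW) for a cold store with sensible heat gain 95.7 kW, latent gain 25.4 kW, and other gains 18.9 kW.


Q_total = Q_s + Q_l + Q_misc
Q_total = 95.7 + 25.4 + 18.9
Q_total = 140.0 kW

140.0


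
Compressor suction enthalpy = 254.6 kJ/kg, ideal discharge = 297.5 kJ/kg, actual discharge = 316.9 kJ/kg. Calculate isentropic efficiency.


dh_ideal = 297.5 - 254.6 = 42.9 kJ/kg
dh_actual = 316.9 - 254.6 = 62.3 kJ/kg
eta_s = dh_ideal / dh_actual = 42.9 / 62.3
eta_s = 0.6886

0.6886


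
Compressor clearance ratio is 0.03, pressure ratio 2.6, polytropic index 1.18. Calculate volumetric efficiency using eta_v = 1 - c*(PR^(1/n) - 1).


PR^(1/n) = 2.6^(1/1.18) = 2.24735835
eta_v = 1 - 0.03 * (2.24735835 - 1)
eta_v = 0.9626

0.9626


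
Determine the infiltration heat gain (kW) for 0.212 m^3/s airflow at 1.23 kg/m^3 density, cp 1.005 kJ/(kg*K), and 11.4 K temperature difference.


Q = V_dot * rho * cp * dT
Q = 0.212 * 1.23 * 1.005 * 11.4
Q = 2.988 kW

2.988


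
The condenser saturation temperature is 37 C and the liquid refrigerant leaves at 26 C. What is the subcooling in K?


Subcooling = T_cond - T_liquid
Subcooling = 37 - 26
Subcooling = 11 K

11


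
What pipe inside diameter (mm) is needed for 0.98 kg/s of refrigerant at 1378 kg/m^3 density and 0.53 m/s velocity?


A = m_dot / (rho * v) = 0.98 / (1378 * 0.53) = 0.001341840786 m^2
d = sqrt(4*A/pi) * 1000
d = 41.3 mm

41.3


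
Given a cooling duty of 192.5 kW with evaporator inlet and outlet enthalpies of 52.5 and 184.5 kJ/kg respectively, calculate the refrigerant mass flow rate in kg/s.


dh = 184.5 - 52.5 = 132.0 kJ/kg
m_dot = Q / dh = 192.5 / 132.0 = 1.4583 kg/s

1.4583


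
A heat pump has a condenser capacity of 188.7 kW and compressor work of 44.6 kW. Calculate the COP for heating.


COP_hp = Q_cond / W
COP_hp = 188.7 / 44.6
COP_hp = 4.231

4.231


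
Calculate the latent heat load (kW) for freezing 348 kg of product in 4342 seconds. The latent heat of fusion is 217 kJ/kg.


Q_lat = m * h_fg / t
Q_lat = 348 * 217 / 4342
Q_lat = 17.39 kW

17.39


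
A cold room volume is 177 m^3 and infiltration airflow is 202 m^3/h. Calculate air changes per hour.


ACH = flow / volume
ACH = 202 / 177
ACH = 1.141

1.141


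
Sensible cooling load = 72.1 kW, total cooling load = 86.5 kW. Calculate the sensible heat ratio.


SHR = Q_sensible / Q_total
SHR = 72.1 / 86.5
SHR = 0.834

0.834


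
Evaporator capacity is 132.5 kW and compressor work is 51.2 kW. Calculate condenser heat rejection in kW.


Q_cond = Q_evap + W
Q_cond = 132.5 + 51.2
Q_cond = 183.7 kW

183.7


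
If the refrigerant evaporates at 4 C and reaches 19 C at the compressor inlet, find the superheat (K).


Superheat = T_suction - T_evap
Superheat = 19 - (4)
Superheat = 15 K

15


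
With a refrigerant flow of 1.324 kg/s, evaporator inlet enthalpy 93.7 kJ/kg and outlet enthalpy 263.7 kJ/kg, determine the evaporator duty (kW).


dh = 263.7 - 93.7 = 170.0 kJ/kg
Q_evap = m_dot * dh = 1.324 * 170.0
Q_evap = 225.08 kW

225.08


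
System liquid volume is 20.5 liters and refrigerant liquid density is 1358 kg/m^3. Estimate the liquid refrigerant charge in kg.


Charge = V * rho / 1000
Charge = 20.5 * 1358 / 1000
Charge = 27.84 kg

27.84


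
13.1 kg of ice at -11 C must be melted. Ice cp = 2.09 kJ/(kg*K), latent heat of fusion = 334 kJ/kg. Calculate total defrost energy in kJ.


Sensible heat = cp * dT = 2.09 * 11 = 22.99 kJ/kg
Total per kg = 22.99 + 334 = 356.99 kJ/kg
Q = m * total = 13.1 * 356.99
Q = 4676.6 kJ

4676.6


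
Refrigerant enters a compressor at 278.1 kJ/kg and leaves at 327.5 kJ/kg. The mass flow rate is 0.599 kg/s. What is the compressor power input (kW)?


dh = 327.5 - 278.1 = 49.4 kJ/kg
W = m_dot * dh = 0.599 * 49.4 = 29.59 kW

29.59


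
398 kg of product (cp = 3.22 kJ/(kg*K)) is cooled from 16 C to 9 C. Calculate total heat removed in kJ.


dT = 16 - (9) = 7 K
Q = m * cp * dT = 398 * 3.22 * 7
Q = 8971 kJ

8971


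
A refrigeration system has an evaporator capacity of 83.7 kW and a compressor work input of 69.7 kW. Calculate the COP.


COP = Q_evap / W
COP = 83.7 / 69.7
COP = 1.201

1.201


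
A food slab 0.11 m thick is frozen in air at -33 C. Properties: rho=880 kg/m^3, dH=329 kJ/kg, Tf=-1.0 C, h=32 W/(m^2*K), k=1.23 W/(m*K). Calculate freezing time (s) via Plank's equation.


dT = -1.0 - (-33) = 32.0 K
term1 = a/(2h) = 0.11/(2*32) = 0.00171875
term2 = a^2/(8k) = 0.11^2/(8*1.23) = 0.001229674797
t = rho*dH*1000/dT * (term1 + term2)
t = 880*329*1000/32.0 * (0.00171875 + 0.001229674797)
t = 26676 s

26676


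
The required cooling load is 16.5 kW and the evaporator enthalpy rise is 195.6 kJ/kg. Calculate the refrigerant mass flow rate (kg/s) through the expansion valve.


m_dot = Q / dh
m_dot = 16.5 / 195.6
m_dot = 0.0844 kg/s

0.0844


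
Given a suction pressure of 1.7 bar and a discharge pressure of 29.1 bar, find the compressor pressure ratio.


PR = P_high / P_low
PR = 29.1 / 1.7
PR = 17.118

17.118


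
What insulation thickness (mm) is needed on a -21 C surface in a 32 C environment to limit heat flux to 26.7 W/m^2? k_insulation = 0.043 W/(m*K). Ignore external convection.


dT = 32 - (-21) = 53 K
thickness = k * dT / q_max * 1000
thickness = 0.043 * 53 / 26.7 * 1000
thickness = 85.4 mm

85.4


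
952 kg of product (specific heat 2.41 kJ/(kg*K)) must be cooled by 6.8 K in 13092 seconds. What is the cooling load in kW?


Q = m * cp * dT / t
Q = 952 * 2.41 * 6.8 / 13092
Q = 1.192 kW

1.192


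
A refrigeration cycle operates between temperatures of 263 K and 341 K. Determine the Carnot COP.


dT = 341 - 263 = 78 K
COP_carnot = T_cold / dT = 263 / 78
COP_carnot = 3.372

3.372


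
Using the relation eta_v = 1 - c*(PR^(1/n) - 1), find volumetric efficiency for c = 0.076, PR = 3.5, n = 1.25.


PR^(1/n) = 3.5^(1/1.25) = 2.7242969
eta_v = 1 - 0.076 * (2.7242969 - 1)
eta_v = 0.869

0.869


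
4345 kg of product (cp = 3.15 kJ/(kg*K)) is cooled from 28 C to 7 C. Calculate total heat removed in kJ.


dT = 28 - (7) = 21 K
Q = m * cp * dT = 4345 * 3.15 * 21
Q = 287422 kJ

287422


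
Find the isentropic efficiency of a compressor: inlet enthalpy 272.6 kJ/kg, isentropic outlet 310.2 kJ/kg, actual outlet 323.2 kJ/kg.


dh_ideal = 310.2 - 272.6 = 37.6 kJ/kg
dh_actual = 323.2 - 272.6 = 50.6 kJ/kg
eta_s = dh_ideal / dh_actual = 37.6 / 50.6
eta_s = 0.7431

0.7431


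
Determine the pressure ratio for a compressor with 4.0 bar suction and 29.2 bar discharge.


PR = P_high / P_low
PR = 29.2 / 4.0
PR = 7.3

7.3


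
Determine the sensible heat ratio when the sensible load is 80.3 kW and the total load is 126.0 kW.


SHR = Q_sensible / Q_total
SHR = 80.3 / 126.0
SHR = 0.637

0.637


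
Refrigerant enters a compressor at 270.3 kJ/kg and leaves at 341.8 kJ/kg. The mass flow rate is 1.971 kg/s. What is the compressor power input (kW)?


dh = 341.8 - 270.3 = 71.5 kJ/kg
W = m_dot * dh = 1.971 * 71.5 = 140.93 kW

140.93


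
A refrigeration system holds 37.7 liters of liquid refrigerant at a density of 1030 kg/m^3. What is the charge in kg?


Charge = V * rho / 1000
Charge = 37.7 * 1030 / 1000
Charge = 38.83 kg

38.83


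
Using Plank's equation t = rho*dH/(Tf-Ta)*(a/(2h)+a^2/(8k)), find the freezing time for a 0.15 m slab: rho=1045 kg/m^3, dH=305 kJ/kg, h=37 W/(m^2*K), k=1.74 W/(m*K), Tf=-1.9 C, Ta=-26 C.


dT = -1.9 - (-26) = 24.1 K
term1 = a/(2h) = 0.15/(2*37) = 0.002027027027
term2 = a^2/(8k) = 0.15^2/(8*1.74) = 0.00161637931
t = rho*dH*1000/dT * (term1 + term2)
t = 1045*305*1000/24.1 * (0.002027027027 + 0.00161637931)
t = 48184 s

48184


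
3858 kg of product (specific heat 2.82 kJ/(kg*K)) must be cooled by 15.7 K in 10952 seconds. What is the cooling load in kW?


Q = m * cp * dT / t
Q = 3858 * 2.82 * 15.7 / 10952
Q = 15.596 kW

15.596


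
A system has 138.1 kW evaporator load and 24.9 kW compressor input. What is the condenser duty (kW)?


Q_cond = Q_evap + W
Q_cond = 138.1 + 24.9
Q_cond = 163.0 kW

163.0


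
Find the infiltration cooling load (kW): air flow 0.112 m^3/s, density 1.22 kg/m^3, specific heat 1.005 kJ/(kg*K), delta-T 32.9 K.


Q = V_dot * rho * cp * dT
Q = 0.112 * 1.22 * 1.005 * 32.9
Q = 4.518 kW

4.518


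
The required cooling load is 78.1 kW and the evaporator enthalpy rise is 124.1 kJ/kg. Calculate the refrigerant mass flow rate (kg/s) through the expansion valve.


m_dot = Q / dh
m_dot = 78.1 / 124.1
m_dot = 0.6293 kg/s

0.6293


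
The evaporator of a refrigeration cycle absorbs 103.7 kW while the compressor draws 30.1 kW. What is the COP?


COP = Q_evap / W
COP = 103.7 / 30.1
COP = 3.445

3.445


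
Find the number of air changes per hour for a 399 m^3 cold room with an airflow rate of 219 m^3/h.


ACH = flow / volume
ACH = 219 / 399
ACH = 0.549

0.549


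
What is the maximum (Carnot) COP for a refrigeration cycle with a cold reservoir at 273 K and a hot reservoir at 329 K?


dT = 329 - 273 = 56 K
COP_carnot = T_cold / dT = 273 / 56
COP_carnot = 4.875

4.875


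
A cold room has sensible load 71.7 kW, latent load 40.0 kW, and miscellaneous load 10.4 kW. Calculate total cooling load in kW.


Q_total = Q_s + Q_l + Q_misc
Q_total = 71.7 + 40.0 + 10.4
Q_total = 122.1 kW

122.1


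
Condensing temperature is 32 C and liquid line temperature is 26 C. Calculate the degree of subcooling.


Subcooling = T_cond - T_liquid
Subcooling = 32 - 26
Subcooling = 6 K

6


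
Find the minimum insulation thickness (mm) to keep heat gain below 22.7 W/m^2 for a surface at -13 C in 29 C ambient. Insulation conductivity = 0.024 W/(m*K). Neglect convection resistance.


dT = 29 - (-13) = 42 K
thickness = k * dT / q_max * 1000
thickness = 0.024 * 42 / 22.7 * 1000
thickness = 44.4 mm

44.4


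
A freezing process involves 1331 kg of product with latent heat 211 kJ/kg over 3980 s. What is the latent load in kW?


Q_lat = m * h_fg / t
Q_lat = 1331 * 211 / 3980
Q_lat = 70.56 kW

70.56


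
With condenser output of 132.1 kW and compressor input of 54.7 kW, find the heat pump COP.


COP_hp = Q_cond / W
COP_hp = 132.1 / 54.7
COP_hp = 2.415

2.415


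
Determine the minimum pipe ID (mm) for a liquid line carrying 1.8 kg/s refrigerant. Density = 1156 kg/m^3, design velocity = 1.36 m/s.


A = m_dot / (rho * v) = 1.8 / (1156 * 1.36) = 0.001144921636 m^2
d = sqrt(4*A/pi) * 1000
d = 38.2 mm

38.2


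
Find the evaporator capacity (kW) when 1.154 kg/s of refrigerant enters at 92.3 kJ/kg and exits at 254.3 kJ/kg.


dh = 254.3 - 92.3 = 162.0 kJ/kg
Q_evap = m_dot * dh = 1.154 * 162.0
Q_evap = 186.95 kW

186.95


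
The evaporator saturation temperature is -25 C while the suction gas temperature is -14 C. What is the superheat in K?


Superheat = T_suction - T_evap
Superheat = -14 - (-25)
Superheat = 11 K

11


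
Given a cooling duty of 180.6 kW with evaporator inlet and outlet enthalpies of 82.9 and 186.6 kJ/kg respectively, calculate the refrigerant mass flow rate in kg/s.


dh = 186.6 - 82.9 = 103.7 kJ/kg
m_dot = Q / dh = 180.6 / 103.7 = 1.7416 kg/s

1.7416


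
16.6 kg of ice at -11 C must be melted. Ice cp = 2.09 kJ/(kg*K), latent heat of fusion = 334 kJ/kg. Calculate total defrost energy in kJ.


Sensible heat = cp * dT = 2.09 * 11 = 22.99 kJ/kg
Total per kg = 22.99 + 334 = 356.99 kJ/kg
Q = m * total = 16.6 * 356.99
Q = 5926.0 kJ

5926.0


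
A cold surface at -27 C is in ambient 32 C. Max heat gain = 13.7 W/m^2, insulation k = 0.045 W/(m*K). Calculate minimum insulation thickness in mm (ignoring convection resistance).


dT = 32 - (-27) = 59 K
thickness = k * dT / q_max * 1000
thickness = 0.045 * 59 / 13.7 * 1000
thickness = 193.8 mm

193.8


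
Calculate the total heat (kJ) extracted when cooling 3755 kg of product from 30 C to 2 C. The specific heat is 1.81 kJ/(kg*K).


dT = 30 - (2) = 28 K
Q = m * cp * dT = 3755 * 1.81 * 28
Q = 190303 kJ

190303


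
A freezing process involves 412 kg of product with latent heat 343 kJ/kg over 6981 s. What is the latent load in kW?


Q_lat = m * h_fg / t
Q_lat = 412 * 343 / 6981
Q_lat = 20.24 kW

20.24


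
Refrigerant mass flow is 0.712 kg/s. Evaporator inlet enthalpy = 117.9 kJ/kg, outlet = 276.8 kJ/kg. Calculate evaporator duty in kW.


dh = 276.8 - 117.9 = 158.9 kJ/kg
Q_evap = m_dot * dh = 0.712 * 158.9
Q_evap = 113.14 kW

113.14


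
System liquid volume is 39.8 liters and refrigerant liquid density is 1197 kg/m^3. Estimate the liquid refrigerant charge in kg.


Charge = V * rho / 1000
Charge = 39.8 * 1197 / 1000
Charge = 47.64 kg

47.64


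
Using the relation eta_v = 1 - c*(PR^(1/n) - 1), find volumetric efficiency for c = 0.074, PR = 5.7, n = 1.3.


PR^(1/n) = 5.7^(1/1.3) = 3.8145402
eta_v = 1 - 0.074 * (3.8145402 - 1)
eta_v = 0.7917

0.7917


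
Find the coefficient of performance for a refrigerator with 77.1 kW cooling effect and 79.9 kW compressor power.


COP = Q_evap / W
COP = 77.1 / 79.9
COP = 0.965

0.965


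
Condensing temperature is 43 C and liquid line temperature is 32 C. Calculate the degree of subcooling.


Subcooling = T_cond - T_liquid
Subcooling = 43 - 32
Subcooling = 11 K

11


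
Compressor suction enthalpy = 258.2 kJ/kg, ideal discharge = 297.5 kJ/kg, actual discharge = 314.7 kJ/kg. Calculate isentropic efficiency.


dh_ideal = 297.5 - 258.2 = 39.3 kJ/kg
dh_actual = 314.7 - 258.2 = 56.5 kJ/kg
eta_s = dh_ideal / dh_actual = 39.3 / 56.5
eta_s = 0.6956

0.6956


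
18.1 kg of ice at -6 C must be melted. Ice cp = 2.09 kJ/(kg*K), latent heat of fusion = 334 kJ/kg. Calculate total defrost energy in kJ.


Sensible heat = cp * dT = 2.09 * 6 = 12.54 kJ/kg
Total per kg = 12.54 + 334 = 346.54 kJ/kg
Q = m * total = 18.1 * 346.54
Q = 6272.4 kJ

6272.4


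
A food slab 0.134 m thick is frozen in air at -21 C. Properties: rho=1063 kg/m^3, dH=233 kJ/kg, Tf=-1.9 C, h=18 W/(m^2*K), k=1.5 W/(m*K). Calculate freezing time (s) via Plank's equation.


dT = -1.9 - (-21) = 19.1 K
term1 = a/(2h) = 0.134/(2*18) = 0.003722222222
term2 = a^2/(8k) = 0.134^2/(8*1.5) = 0.001496333333
t = rho*dH*1000/dT * (term1 + term2)
t = 1063*233*1000/19.1 * (0.003722222222 + 0.001496333333)
t = 67672 s

67672


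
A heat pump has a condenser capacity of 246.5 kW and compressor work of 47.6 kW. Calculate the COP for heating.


COP_hp = Q_cond / W
COP_hp = 246.5 / 47.6
COP_hp = 5.179

5.179


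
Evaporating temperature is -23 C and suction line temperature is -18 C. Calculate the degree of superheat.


Superheat = T_suction - T_evap
Superheat = -18 - (-23)
Superheat = 5 K

5


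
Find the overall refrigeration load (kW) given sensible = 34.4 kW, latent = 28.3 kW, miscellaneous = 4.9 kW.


Q_total = Q_s + Q_l + Q_misc
Q_total = 34.4 + 28.3 + 4.9
Q_total = 67.6 kW

67.6


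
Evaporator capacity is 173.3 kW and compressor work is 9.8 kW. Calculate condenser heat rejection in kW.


Q_cond = Q_evap + W
Q_cond = 173.3 + 9.8
Q_cond = 183.1 kW

183.1


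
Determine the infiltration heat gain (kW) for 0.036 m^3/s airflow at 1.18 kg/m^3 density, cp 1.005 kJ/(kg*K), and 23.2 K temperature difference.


Q = V_dot * rho * cp * dT
Q = 0.036 * 1.18 * 1.005 * 23.2
Q = 0.99 kW

0.99


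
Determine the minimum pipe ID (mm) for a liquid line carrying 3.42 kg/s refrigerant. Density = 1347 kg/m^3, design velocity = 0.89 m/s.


A = m_dot / (rho * v) = 3.42 / (1347 * 0.89) = 0.002852781462 m^2
d = sqrt(4*A/pi) * 1000
d = 60.3 mm

60.3


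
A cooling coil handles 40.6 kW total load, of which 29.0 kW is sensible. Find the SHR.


SHR = Q_sensible / Q_total
SHR = 29.0 / 40.6
SHR = 0.714

0.714


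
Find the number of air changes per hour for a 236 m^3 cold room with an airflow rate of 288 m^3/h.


ACH = flow / volume
ACH = 288 / 236
ACH = 1.22

1.22


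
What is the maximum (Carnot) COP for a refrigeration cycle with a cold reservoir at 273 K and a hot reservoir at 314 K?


dT = 314 - 273 = 41 K
COP_carnot = T_cold / dT = 273 / 41
COP_carnot = 6.659

6.659


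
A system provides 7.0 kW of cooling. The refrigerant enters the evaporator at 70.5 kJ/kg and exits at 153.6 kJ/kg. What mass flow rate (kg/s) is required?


dh = 153.6 - 70.5 = 83.1 kJ/kg
m_dot = Q / dh = 7.0 / 83.1 = 0.0842 kg/s

0.0842


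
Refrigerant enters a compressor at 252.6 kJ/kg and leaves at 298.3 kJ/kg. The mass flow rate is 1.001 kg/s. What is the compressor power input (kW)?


dh = 298.3 - 252.6 = 45.7 kJ/kg
W = m_dot * dh = 1.001 * 45.7 = 45.75 kW

45.75


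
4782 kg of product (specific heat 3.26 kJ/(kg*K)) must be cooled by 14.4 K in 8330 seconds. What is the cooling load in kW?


Q = m * cp * dT / t
Q = 4782 * 3.26 * 14.4 / 8330
Q = 26.949 kW

26.949


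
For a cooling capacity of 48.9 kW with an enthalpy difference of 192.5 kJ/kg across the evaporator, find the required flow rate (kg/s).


m_dot = Q / dh
m_dot = 48.9 / 192.5
m_dot = 0.254 kg/s

0.254


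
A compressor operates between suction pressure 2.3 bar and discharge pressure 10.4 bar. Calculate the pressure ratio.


PR = P_high / P_low
PR = 10.4 / 2.3
PR = 4.522

4.522


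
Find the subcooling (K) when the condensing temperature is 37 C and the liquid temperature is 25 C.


Subcooling = T_cond - T_liquid
Subcooling = 37 - 25
Subcooling = 12 K

12


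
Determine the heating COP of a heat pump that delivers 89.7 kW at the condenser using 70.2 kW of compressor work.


COP_hp = Q_cond / W
COP_hp = 89.7 / 70.2
COP_hp = 1.278

1.278


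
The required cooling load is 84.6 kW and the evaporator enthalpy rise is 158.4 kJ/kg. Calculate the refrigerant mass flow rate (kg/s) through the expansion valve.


m_dot = Q / dh
m_dot = 84.6 / 158.4
m_dot = 0.5341 kg/s

0.5341


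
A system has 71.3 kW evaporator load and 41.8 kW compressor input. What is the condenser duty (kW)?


Q_cond = Q_evap + W
Q_cond = 71.3 + 41.8
Q_cond = 113.1 kW

113.1


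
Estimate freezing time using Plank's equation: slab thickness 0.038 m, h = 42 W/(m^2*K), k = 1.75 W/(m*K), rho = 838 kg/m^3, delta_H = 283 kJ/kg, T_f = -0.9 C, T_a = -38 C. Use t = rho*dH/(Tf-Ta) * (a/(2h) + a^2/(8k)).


dT = -0.9 - (-38) = 37.1 K
term1 = a/(2h) = 0.038/(2*42) = 0.0004523809524
term2 = a^2/(8k) = 0.038^2/(8*1.75) = 0.0001031428571
t = rho*dH*1000/dT * (term1 + term2)
t = 838*283*1000/37.1 * (0.0004523809524 + 0.0001031428571)
t = 3551 s

3551


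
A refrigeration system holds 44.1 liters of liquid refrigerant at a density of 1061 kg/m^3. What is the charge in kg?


Charge = V * rho / 1000
Charge = 44.1 * 1061 / 1000
Charge = 46.79 kg

46.79


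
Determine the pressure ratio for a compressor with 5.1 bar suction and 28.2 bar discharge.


PR = P_high / P_low
PR = 28.2 / 5.1
PR = 5.529

5.529


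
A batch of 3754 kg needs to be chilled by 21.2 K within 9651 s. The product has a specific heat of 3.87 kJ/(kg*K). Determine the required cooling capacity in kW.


Q = m * cp * dT / t
Q = 3754 * 3.87 * 21.2 / 9651
Q = 31.913 kW

31.913


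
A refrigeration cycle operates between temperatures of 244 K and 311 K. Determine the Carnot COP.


dT = 311 - 244 = 67 K
COP_carnot = T_cold / dT = 244 / 67
COP_carnot = 3.642

3.642


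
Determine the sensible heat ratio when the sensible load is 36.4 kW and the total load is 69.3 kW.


SHR = Q_sensible / Q_total
SHR = 36.4 / 69.3
SHR = 0.525

0.525


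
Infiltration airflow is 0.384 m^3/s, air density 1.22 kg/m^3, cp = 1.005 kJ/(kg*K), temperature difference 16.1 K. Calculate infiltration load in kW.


Q = V_dot * rho * cp * dT
Q = 0.384 * 1.22 * 1.005 * 16.1
Q = 7.58 kW

7.58


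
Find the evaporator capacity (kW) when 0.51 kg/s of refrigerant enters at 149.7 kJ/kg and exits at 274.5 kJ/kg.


dh = 274.5 - 149.7 = 124.8 kJ/kg
Q_evap = m_dot * dh = 0.51 * 124.8
Q_evap = 63.65 kW

63.65


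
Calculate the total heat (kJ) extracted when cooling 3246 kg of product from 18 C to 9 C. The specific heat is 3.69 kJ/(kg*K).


dT = 18 - (9) = 9 K
Q = m * cp * dT = 3246 * 3.69 * 9
Q = 107800 kJ

107800


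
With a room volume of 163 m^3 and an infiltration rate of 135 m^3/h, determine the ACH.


ACH = flow / volume
ACH = 135 / 163
ACH = 0.828

0.828


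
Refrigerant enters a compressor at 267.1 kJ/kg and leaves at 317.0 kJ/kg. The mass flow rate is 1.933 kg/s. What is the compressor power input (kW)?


dh = 317.0 - 267.1 = 49.9 kJ/kg
W = m_dot * dh = 1.933 * 49.9 = 96.46 kW

96.46


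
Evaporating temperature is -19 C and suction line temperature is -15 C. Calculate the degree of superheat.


Superheat = T_suction - T_evap
Superheat = -15 - (-19)
Superheat = 4 K

4


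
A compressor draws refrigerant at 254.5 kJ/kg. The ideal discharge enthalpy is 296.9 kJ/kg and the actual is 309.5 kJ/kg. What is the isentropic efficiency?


dh_ideal = 296.9 - 254.5 = 42.4 kJ/kg
dh_actual = 309.5 - 254.5 = 55.0 kJ/kg
eta_s = dh_ideal / dh_actual = 42.4 / 55.0
eta_s = 0.7709

0.7709


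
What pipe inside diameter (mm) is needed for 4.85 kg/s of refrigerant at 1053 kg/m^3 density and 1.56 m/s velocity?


A = m_dot / (rho * v) = 4.85 / (1053 * 1.56) = 0.002952492269 m^2
d = sqrt(4*A/pi) * 1000
d = 61.3 mm

61.3


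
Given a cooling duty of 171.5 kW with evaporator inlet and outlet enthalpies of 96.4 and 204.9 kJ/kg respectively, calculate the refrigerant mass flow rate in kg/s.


dh = 204.9 - 96.4 = 108.5 kJ/kg
m_dot = Q / dh = 171.5 / 108.5 = 1.5806 kg/s

1.5806


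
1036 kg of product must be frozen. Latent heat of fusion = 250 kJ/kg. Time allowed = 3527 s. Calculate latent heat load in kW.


Q_lat = m * h_fg / t
Q_lat = 1036 * 250 / 3527
Q_lat = 73.43 kW

73.43


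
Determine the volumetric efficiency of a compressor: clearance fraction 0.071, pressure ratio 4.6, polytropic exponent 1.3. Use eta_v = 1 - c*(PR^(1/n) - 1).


PR^(1/n) = 4.6^(1/1.3) = 3.23454887
eta_v = 1 - 0.071 * (3.23454887 - 1)
eta_v = 0.8413

0.8413


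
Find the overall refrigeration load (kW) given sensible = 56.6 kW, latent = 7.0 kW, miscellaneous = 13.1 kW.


Q_total = Q_s + Q_l + Q_misc
Q_total = 56.6 + 7.0 + 13.1
Q_total = 76.7 kW

76.7


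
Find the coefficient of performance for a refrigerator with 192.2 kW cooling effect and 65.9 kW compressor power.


COP = Q_evap / W
COP = 192.2 / 65.9
COP = 2.917

2.917


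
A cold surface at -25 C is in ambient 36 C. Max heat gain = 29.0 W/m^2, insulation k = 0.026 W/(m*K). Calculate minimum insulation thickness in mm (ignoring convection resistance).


dT = 36 - (-25) = 61 K
thickness = k * dT / q_max * 1000
thickness = 0.026 * 61 / 29.0 * 1000
thickness = 54.7 mm

54.7


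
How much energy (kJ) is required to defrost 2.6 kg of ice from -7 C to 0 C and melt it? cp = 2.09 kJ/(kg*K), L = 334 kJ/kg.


Sensible heat = cp * dT = 2.09 * 7 = 14.63 kJ/kg
Total per kg = 14.63 + 334 = 348.63 kJ/kg
Q = m * total = 2.6 * 348.63
Q = 906.4 kJ

906.4


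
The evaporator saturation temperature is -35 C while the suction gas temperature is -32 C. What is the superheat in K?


Superheat = T_suction - T_evap
Superheat = -32 - (-35)
Superheat = 3 K

3


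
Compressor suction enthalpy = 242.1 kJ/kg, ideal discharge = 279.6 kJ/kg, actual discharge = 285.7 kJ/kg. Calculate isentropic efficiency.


dh_ideal = 279.6 - 242.1 = 37.5 kJ/kg
dh_actual = 285.7 - 242.1 = 43.6 kJ/kg
eta_s = dh_ideal / dh_actual = 37.5 / 43.6
eta_s = 0.8601

0.8601


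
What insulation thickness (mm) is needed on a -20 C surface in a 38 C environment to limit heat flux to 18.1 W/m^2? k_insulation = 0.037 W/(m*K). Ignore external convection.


dT = 38 - (-20) = 58 K
thickness = k * dT / q_max * 1000
thickness = 0.037 * 58 / 18.1 * 1000
thickness = 118.6 mm

118.6


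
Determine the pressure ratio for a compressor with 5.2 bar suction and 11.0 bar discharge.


PR = P_high / P_low
PR = 11.0 / 5.2
PR = 2.115

2.115


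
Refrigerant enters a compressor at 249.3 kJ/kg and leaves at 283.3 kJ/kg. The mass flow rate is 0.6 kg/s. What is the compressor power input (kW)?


dh = 283.3 - 249.3 = 34.0 kJ/kg
W = m_dot * dh = 0.6 * 34.0 = 20.4 kW

20.4


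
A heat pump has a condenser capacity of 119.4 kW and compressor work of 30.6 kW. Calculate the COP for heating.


COP_hp = Q_cond / W
COP_hp = 119.4 / 30.6
COP_hp = 3.902

3.902


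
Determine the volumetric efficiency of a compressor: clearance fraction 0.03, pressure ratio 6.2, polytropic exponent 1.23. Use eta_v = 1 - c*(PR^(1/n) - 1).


PR^(1/n) = 6.2^(1/1.23) = 4.4077899
eta_v = 1 - 0.03 * (4.4077899 - 1)
eta_v = 0.8978

0.8978


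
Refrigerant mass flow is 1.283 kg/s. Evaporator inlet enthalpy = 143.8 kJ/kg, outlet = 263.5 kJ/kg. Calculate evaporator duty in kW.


dh = 263.5 - 143.8 = 119.7 kJ/kg
Q_evap = m_dot * dh = 1.283 * 119.7
Q_evap = 153.58 kW

153.58


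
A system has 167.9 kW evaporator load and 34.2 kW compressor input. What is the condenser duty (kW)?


Q_cond = Q_evap + W
Q_cond = 167.9 + 34.2
Q_cond = 202.1 kW

202.1


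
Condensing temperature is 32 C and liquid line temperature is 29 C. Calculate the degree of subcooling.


Subcooling = T_cond - T_liquid
Subcooling = 32 - 29
Subcooling = 3 K

3


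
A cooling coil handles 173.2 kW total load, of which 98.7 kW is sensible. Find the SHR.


SHR = Q_sensible / Q_total
SHR = 98.7 / 173.2
SHR = 0.57

0.57


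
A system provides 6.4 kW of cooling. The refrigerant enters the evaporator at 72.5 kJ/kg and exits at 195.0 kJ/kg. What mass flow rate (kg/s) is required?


dh = 195.0 - 72.5 = 122.5 kJ/kg
m_dot = Q / dh = 6.4 / 122.5 = 0.0522 kg/s

0.0522


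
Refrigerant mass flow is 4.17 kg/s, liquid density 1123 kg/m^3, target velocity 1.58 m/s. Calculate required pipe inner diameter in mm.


A = m_dot / (rho * v) = 4.17 / (1123 * 1.58) = 0.002350169641 m^2
d = sqrt(4*A/pi) * 1000
d = 54.7 mm

54.7


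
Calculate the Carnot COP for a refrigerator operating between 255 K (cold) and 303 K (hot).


dT = 303 - 255 = 48 K
COP_carnot = T_cold / dT = 255 / 48
COP_carnot = 5.313

5.313


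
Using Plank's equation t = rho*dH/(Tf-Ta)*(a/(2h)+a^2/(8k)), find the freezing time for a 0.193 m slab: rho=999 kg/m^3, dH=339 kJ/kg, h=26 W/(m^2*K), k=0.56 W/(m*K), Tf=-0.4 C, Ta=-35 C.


dT = -0.4 - (-35) = 34.6 K
term1 = a/(2h) = 0.193/(2*26) = 0.003711538462
term2 = a^2/(8k) = 0.193^2/(8*0.56) = 0.008314508929
t = rho*dH*1000/dT * (term1 + term2)
t = 999*339*1000/34.6 * (0.003711538462 + 0.008314508929)
t = 117710 s

117710


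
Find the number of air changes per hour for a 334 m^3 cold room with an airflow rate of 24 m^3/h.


ACH = flow / volume
ACH = 24 / 334
ACH = 0.072

0.072


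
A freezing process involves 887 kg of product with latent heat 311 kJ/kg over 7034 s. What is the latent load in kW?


Q_lat = m * h_fg / t
Q_lat = 887 * 311 / 7034
Q_lat = 39.22 kW

39.22


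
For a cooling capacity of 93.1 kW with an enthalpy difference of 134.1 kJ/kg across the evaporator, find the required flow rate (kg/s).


m_dot = Q / dh
m_dot = 93.1 / 134.1
m_dot = 0.6943 kg/s

0.6943


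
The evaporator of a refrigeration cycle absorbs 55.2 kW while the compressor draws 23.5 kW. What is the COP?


COP = Q_evap / W
COP = 55.2 / 23.5
COP = 2.349

2.349


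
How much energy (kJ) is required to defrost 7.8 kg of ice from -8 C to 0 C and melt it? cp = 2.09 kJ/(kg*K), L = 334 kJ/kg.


Sensible heat = cp * dT = 2.09 * 8 = 16.72 kJ/kg
Total per kg = 16.72 + 334 = 350.72 kJ/kg
Q = m * total = 7.8 * 350.72
Q = 2735.6 kJ

2735.6


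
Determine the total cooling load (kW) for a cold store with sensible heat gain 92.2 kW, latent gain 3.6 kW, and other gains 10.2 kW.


Q_total = Q_s + Q_l + Q_misc
Q_total = 92.2 + 3.6 + 10.2
Q_total = 106.0 kW

106.0


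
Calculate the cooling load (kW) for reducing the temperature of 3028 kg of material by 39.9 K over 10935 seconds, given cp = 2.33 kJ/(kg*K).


Q = m * cp * dT / t
Q = 3028 * 2.33 * 39.9 / 10935
Q = 25.743 kW

25.743


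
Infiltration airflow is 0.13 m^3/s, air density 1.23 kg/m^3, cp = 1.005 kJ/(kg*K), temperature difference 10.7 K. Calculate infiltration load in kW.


Q = V_dot * rho * cp * dT
Q = 0.13 * 1.23 * 1.005 * 10.7
Q = 1.719 kW

1.719


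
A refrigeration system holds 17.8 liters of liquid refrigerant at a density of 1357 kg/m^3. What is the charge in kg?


Charge = V * rho / 1000
Charge = 17.8 * 1357 / 1000
Charge = 24.15 kg

24.15


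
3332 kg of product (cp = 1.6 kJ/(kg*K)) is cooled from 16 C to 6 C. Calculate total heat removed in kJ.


dT = 16 - (6) = 10 K
Q = m * cp * dT = 3332 * 1.6 * 10
Q = 53312 kJ

53312


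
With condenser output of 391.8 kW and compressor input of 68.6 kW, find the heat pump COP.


COP_hp = Q_cond / W
COP_hp = 391.8 / 68.6
COP_hp = 5.711

5.711


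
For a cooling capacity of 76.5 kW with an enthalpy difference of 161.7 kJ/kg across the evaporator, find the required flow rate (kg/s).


m_dot = Q / dh
m_dot = 76.5 / 161.7
m_dot = 0.4731 kg/s

0.4731


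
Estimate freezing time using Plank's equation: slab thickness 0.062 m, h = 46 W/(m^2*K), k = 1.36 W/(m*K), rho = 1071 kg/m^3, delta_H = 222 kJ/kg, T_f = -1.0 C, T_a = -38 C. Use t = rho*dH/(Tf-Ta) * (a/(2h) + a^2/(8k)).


dT = -1.0 - (-38) = 37.0 K
term1 = a/(2h) = 0.062/(2*46) = 0.0006739130435
term2 = a^2/(8k) = 0.062^2/(8*1.36) = 0.0003533088235
t = rho*dH*1000/dT * (term1 + term2)
t = 1071*222*1000/37.0 * (0.0006739130435 + 0.0003533088235)
t = 6601 s

6601
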